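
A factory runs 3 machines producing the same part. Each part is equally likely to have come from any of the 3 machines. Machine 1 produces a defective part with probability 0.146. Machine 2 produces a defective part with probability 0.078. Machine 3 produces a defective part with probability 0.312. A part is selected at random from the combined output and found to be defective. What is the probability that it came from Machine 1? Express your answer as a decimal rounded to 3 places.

Posterior probability ≈ 0.272

Tabulate prior·likelihood by source: [1] prior 0.333333, lik 0.146, product 0.04867; [2] prior 0.333333, lik 0.078, product 0.02600; [3] prior 0.333333, lik 0.312, product 0.1040.
Normalizing constant = 0.17867; the posterior for Machine 1 is its product over the sum, 0.04867/0.17867 = 0.272.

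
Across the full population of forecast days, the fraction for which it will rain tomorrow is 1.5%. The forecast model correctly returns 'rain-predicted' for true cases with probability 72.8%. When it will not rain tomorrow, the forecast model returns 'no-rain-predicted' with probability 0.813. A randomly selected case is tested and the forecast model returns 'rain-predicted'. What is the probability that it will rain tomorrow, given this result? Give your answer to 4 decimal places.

P(H | E) ≈ 0.0560

Write H for 'it will rain tomorrow'. Prior odds H:¬H = 0.015/0.985 = 0.015228. For the 'rain-predicted' outcome, the likelihood ratio is 0.728/0.187 = 3.8930.
Posterior odds = 0.015228 × 3.8930 = 0.059285, so P(H|E) = 0.059285/(1+0.059285) = 0.0560.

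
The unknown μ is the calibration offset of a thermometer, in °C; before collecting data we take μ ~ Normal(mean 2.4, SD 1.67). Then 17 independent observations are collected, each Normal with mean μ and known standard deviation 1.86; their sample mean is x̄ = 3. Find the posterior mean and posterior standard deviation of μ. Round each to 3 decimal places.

Prior precision 1/τ₀² = 1/1.67² = 0.358564; data precision n/σ² = 17/1.86² = 4.91386.
Posterior precision = 0.358564 + 4.91386 = 5.27243, giving posterior SD = 1/√5.27243 = 0.436.
Posterior mean = (0.358564·2.4 + 4.91386·3) / 5.27243 = 2.959.

Posterior mean ≈ 2.959; posterior SD ≈ 0.436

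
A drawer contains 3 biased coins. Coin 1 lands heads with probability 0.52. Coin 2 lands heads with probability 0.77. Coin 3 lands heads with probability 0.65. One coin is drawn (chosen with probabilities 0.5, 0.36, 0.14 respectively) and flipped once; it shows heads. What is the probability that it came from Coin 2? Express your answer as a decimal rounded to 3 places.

P(heads|C1) = 0.52; P(heads|C2) = 0.77; P(heads|C3) = 0.65.
Prior × likelihood for each source: 0.5·0.52=0.2600, 0.36·0.77=0.2772, 0.14·0.65=0.09100. Summing gives P(heads) = 0.62820.
P(Coin 2 | heads) = 0.2772 / 0.62820 = 0.441.

Posterior probability ≈ 0.441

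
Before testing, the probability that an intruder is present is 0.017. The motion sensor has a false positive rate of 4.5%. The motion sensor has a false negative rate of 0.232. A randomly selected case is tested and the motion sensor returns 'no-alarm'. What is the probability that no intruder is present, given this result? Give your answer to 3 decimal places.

P(¬H | E) ≈ 0.996

Let H be the event that an intruder is present. P(H) = 0.017, so P(¬H) = 0.983. With E the 'no-alarm' result, P(E|H) = 0.232 and P(E|¬H) = 0.955.
P(E) = 0.232·0.017 + 0.955·0.983 = 0.0039440 + 0.93876 = 0.94271.
By Bayes' theorem, P(H|E) = 0.0039440 / 0.94271 = 0.004. Hence P(¬H|E) = 1 − 0.004 = 0.996.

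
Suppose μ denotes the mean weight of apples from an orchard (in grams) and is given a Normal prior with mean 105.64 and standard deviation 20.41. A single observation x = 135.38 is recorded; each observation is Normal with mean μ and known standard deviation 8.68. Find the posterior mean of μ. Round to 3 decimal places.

With known σ, the Normal prior is conjugate. Weight on the data is w = (n/σ²)/(n/σ² + 1/τ₀²) = 0.0132727/(0.0132727+0.00240057) = 0.84684.
Posterior mean = w·x̄ + (1−w)·μ₀ = 0.84684·135.38 + 0.15316·105.64 = 130.825.

Posterior mean ≈ 130.825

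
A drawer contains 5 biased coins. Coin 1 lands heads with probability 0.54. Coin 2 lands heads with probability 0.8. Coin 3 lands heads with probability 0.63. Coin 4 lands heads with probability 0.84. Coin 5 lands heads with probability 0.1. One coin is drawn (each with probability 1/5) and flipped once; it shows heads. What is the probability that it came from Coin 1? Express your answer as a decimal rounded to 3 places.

Posterior probability ≈ 0.186

P(heads|C1) = 0.54; P(heads|C2) = 0.8; P(heads|C3) = 0.63; P(heads|C4) = 0.84; P(heads|C5) = 0.1.
Prior × likelihood for each source: 0.2·0.54=0.1080, 0.2·0.8=0.1600, 0.2·0.63=0.1260, 0.2·0.84=0.1680, 0.2·0.1=0.02000. Summing gives P(heads) = 0.58200.
P(Coin 1 | heads) = 0.1080 / 0.58200 = 0.186.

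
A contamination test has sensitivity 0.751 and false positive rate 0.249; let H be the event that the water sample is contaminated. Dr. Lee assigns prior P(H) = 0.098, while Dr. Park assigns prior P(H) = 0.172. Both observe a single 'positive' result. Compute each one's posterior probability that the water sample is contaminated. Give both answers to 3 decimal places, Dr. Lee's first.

Dr. Lee: 0.247; Dr. Park: 0.385

The likelihood ratio for a 'positive' result is 0.751/0.249 = 3.0161.
Dr. Lee: prior odds 0.098/0.902 = 0.10865; posterior odds 0.32769; posterior probability 0.247.
Dr. Park: prior odds 0.172/0.828 = 0.20773; posterior odds 0.62653; posterior probability 0.385.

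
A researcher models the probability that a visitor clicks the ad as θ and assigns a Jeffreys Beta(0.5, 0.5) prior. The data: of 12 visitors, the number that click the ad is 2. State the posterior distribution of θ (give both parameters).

The binomial likelihood is conjugate to the Beta prior: with 2 successes and 10 failures, the posterior is Beta(0.5+2, 0.5+10) = Beta(2.5, 10.5).

Posterior: Beta(2.5, 10.5)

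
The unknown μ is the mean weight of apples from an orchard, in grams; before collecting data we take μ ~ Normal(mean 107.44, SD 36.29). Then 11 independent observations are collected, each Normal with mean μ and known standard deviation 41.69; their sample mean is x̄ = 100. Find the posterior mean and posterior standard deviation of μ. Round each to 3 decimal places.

Prior precision 1/τ₀² = 1/36.29² = 0.00075932; data precision n/σ² = 11/41.69² = 0.00632891.
Posterior precision = 0.00075932 + 0.00632891 = 0.00708823, giving posterior SD = 1/√0.00708823 = 11.878.
Posterior mean = (0.00075932·107.44 + 0.00632891·100) / 0.00708823 = 100.797.

Posterior mean ≈ 100.797; posterior SD ≈ 11.878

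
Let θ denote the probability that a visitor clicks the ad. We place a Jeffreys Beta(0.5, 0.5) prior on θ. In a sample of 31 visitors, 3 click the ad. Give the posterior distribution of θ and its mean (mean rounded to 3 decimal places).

The binomial likelihood is conjugate to the Beta prior: with 3 successes and 28 failures, the posterior is Beta(0.5+3, 0.5+28) = Beta(3.5, 28.5).
Posterior mean = α/(α+β) = 3.5/32 = 0.109.

Posterior: Beta(3.5, 28.5); mean ≈ 0.109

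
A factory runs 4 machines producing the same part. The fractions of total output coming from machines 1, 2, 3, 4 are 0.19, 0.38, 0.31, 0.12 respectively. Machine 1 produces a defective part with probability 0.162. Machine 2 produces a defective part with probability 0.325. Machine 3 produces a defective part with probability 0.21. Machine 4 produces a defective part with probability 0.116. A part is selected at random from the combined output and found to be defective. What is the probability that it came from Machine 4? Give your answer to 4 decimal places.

P(defective|M1) = 0.162; P(defective|M2) = 0.325; P(defective|M3) = 0.21; P(defective|M4) = 0.116.
Prior × likelihood for each source: 0.19·0.162=0.03078, 0.38·0.325=0.1235, 0.31·0.21=0.06510, 0.12·0.116=0.01392. Summing gives P(defective) = 0.23330.
P(Machine 4 | defective) = 0.01392 / 0.23330 = 0.0597.

Posterior probability ≈ 0.0597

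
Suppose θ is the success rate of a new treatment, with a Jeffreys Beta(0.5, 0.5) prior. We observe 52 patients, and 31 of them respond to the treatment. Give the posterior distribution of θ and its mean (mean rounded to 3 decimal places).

Observing 31 successes and 21 failures updates Beta(0.5, 0.5) by adding the success and failure counts to the two shape parameters: α = 0.5+31 = 31.5, β = 0.5+21 = 21.5.
E[θ | data] = 31.5/(31.5+21.5) = 0.594.

Posterior: Beta(31.5, 21.5); mean ≈ 0.594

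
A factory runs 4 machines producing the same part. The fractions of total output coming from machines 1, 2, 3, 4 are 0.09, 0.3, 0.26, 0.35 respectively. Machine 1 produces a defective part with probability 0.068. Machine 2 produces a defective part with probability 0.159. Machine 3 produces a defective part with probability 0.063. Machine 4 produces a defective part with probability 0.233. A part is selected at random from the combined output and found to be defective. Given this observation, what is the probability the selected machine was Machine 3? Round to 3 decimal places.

Posterior probability ≈ 0.108

P(defective|M1) = 0.068; P(defective|M2) = 0.159; P(defective|M3) = 0.063; P(defective|M4) = 0.233.
Prior × likelihood for each source: 0.09·0.068=0.006120, 0.3·0.159=0.04770, 0.26·0.063=0.01638, 0.35·0.233=0.08155. Summing gives P(defective) = 0.15175.
P(Machine 3 | defective) = 0.01638 / 0.15175 = 0.108.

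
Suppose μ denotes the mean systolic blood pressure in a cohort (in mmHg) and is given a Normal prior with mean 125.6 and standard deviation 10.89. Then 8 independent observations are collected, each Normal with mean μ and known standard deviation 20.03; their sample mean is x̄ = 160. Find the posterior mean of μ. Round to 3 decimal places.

With known σ, the Normal prior is conjugate. Weight on the data is w = (n/σ²)/(n/σ² + 1/τ₀²) = 0.0199401/(0.0199401+0.00843226) = 0.70280.
Posterior mean = w·x̄ + (1−w)·μ₀ = 0.70280·160 + 0.29720·125.6 = 149.776.

Posterior mean ≈ 149.776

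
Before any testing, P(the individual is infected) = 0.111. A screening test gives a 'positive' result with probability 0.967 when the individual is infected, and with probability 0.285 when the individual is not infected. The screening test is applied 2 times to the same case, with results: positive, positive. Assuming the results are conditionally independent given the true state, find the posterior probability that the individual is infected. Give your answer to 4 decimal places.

Let H be the event that the individual is infected; start with P(H) = 0.111. P('positive'|H) = 0.967, P('positive'|¬H) = 0.285.
Update on result 1 ('positive'): P(H) ← 0.967·0.1110 / (0.967·0.1110 + 0.285·0.8890) = 0.10734/0.36070 = 0.2976.
Update on result 2 ('positive'): P(H) ← 0.967·0.2976 / (0.967·0.2976 + 0.285·0.7024) = 0.28776/0.48795 = 0.5897.

Posterior P(H) ≈ 0.5897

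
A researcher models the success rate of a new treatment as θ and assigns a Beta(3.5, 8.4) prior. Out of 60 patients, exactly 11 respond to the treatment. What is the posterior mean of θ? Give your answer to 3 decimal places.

Posterior mean ≈ 0.202

The binomial likelihood is conjugate to the Beta prior: with 11 successes and 49 failures, the posterior is Beta(3.5+11, 8.4+49) = Beta(14.5, 57.4).
E[θ | data] = 14.5/(14.5+57.4) = 0.202.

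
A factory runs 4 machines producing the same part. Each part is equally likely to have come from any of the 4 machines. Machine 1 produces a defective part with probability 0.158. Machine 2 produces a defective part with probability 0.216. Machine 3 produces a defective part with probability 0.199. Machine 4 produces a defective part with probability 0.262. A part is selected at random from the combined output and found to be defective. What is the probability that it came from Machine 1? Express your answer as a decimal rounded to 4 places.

Posterior probability ≈ 0.1892

Tabulate prior·likelihood by source: [1] prior 0.25, lik 0.158, product 0.03950; [2] prior 0.25, lik 0.216, product 0.05400; [3] prior 0.25, lik 0.199, product 0.04975; [4] prior 0.25, lik 0.262, product 0.06550.
Normalizing constant = 0.20875; the posterior for Machine 1 is its product over the sum, 0.03950/0.20875 = 0.1892.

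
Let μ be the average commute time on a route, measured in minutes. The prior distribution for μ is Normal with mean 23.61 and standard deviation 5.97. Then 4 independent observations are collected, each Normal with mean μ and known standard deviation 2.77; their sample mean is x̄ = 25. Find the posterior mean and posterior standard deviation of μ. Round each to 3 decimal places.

Posterior mean ≈ 24.929; posterior SD ≈ 1.349

With known σ, the Normal prior is conjugate. Weight on the data is w = (n/σ²)/(n/σ² + 1/τ₀²) = 0.521315/(0.521315+0.0280577) = 0.94893.
Posterior mean = w·x̄ + (1−w)·μ₀ = 0.94893·25 + 0.051072·23.61 = 24.929. Posterior variance = 1/(0.521315+0.0280577) = 1.82026, so SD = 1.349.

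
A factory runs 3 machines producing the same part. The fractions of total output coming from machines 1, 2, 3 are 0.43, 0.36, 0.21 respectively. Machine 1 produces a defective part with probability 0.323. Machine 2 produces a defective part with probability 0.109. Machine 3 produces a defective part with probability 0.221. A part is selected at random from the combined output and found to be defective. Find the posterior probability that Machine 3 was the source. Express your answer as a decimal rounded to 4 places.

Tabulate prior·likelihood by source: [1] prior 0.43, lik 0.323, product 0.1389; [2] prior 0.36, lik 0.109, product 0.03924; [3] prior 0.21, lik 0.221, product 0.04641.
Normalizing constant = 0.22454; the posterior for Machine 3 is its product over the sum, 0.04641/0.22454 = 0.2067.

Posterior probability ≈ 0.2067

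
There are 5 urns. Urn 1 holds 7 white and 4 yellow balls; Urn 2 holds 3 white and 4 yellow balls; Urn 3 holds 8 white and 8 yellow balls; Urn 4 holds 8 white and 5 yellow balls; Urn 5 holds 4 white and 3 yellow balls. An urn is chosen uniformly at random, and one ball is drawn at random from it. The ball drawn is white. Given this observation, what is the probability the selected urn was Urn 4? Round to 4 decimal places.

Posterior probability ≈ 0.2236

Tabulate prior·likelihood by source: [1] prior 0.2, lik 0.6364, product 0.1273; [2] prior 0.2, lik 0.4286, product 0.08571; [3] prior 0.2, lik 0.5, product 0.1000; [4] prior 0.2, lik 0.6154, product 0.1231; [5] prior 0.2, lik 0.5714, product 0.1143.
Normalizing constant = 0.55035; the posterior for Urn 4 is its product over the sum, 0.1231/0.55035 = 0.2236.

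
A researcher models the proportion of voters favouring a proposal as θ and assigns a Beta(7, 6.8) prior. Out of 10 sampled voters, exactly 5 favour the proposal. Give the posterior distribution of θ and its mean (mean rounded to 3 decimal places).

Observing 5 successes and 5 failures updates Beta(7, 6.8) by adding the success and failure counts to the two shape parameters: α = 7+5 = 12, β = 6.8+5 = 11.8.
Posterior mean = α/(α+β) = 12/23.8 = 0.504.

Posterior: Beta(12, 11.8); mean ≈ 0.504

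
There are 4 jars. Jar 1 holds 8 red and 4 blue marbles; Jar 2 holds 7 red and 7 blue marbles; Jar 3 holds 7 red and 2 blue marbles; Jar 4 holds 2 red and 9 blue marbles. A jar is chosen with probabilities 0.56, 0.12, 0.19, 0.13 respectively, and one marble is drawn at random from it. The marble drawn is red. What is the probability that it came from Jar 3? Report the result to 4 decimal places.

P(red|Jar 1) = 0.6667; P(red|Jar 2) = 0.5; P(red|Jar 3) = 0.7778; P(red|Jar 4) = 0.1818.
Prior × likelihood for each source: 0.56·0.6667=0.3733, 0.12·0.5=0.06000, 0.19·0.7778=0.1478, 0.13·0.1818=0.02364. Summing gives P(red) = 0.60475.
P(Jar 3 | red) = 0.1478 / 0.60475 = 0.2444.

Posterior probability ≈ 0.2444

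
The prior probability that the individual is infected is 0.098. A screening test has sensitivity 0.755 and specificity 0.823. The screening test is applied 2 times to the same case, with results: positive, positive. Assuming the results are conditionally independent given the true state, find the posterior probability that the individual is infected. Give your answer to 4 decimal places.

Let H be the event that the individual is infected; start with P(H) = 0.098. P('positive'|H) = 0.755, P('positive'|¬H) = 0.177.
Update on result 1 ('positive'): P(H) ← 0.755·0.0980 / (0.755·0.0980 + 0.177·0.9020) = 0.073990/0.23364 = 0.3167.
Update on result 2 ('positive'): P(H) ← 0.755·0.3167 / (0.755·0.3167 + 0.177·0.6833) = 0.23909/0.36004 = 0.6641.

Posterior P(H) ≈ 0.6641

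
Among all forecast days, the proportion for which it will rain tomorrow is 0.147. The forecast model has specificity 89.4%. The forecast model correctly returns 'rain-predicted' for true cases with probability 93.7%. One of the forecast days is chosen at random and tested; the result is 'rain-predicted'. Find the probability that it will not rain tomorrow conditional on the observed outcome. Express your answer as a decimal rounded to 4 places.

Let H be the event that it will rain tomorrow. P(H) = 0.147, so P(¬H) = 0.853. With E the 'rain-predicted' result, P(E|H) = 0.937 and P(E|¬H) = 0.106.
P(E) = 0.937·0.147 + 0.106·0.853 = 0.13774 + 0.090418 = 0.22816.
By Bayes' theorem, P(H|E) = 0.13774 / 0.22816 = 0.6037. Hence P(¬H|E) = 1 − 0.6037 = 0.3963.

P(¬H | E) ≈ 0.3963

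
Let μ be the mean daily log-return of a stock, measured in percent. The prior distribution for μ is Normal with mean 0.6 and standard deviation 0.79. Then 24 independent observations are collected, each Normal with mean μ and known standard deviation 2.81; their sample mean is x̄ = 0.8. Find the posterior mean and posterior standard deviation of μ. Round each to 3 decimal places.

With known σ, the Normal prior is conjugate. Weight on the data is w = (n/σ²)/(n/σ² + 1/τ₀²) = 3.03948/(3.03948+1.60231) = 0.65481.
Posterior mean = w·x̄ + (1−w)·μ₀ = 0.65481·0.8 + 0.34519·0.6 = 0.731. Posterior variance = 1/(3.03948+1.60231) = 0.215434, so SD = 0.464.

Posterior mean ≈ 0.731; posterior SD ≈ 0.464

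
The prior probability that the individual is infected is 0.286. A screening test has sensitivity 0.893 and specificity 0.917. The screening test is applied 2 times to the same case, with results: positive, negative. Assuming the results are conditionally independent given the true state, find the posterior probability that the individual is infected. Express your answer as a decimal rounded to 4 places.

Posterior P(H) ≈ 0.3346

With H the event that the individual is infected, the joint likelihood of the observed sequence is P(data|H) = 0.893·0.107 = 0.095551 and P(data|¬H) = 0.083·0.917 = 0.076111.
Bayes: P(H|data) = 0.286·0.095551 / (0.286·0.095551 + 0.714·0.076111) = 0.027328/0.081671 = 0.3346.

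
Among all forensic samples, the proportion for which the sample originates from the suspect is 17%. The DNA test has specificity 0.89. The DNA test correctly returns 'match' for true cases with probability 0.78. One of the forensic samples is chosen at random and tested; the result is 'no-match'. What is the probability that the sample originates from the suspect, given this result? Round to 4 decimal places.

P(H | E) ≈ 0.0482

Let H be the event that the sample originates from the suspect. P(H) = 0.17, so P(¬H) = 0.83. With E the 'no-match' result, P(E|H) = 0.22 and P(E|¬H) = 0.89.
P(E) = 0.22·0.17 + 0.89·0.83 = 0.037400 + 0.73870 = 0.77610.
By Bayes' theorem, P(H|E) = 0.037400 / 0.77610 = 0.0482.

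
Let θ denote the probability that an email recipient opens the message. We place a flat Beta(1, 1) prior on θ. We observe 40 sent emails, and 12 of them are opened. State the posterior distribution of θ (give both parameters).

Posterior: Beta(13, 29)

Observing 12 successes and 28 failures updates Beta(1, 1) by adding the success and failure counts to the two shape parameters: α = 1+12 = 13, β = 1+28 = 29.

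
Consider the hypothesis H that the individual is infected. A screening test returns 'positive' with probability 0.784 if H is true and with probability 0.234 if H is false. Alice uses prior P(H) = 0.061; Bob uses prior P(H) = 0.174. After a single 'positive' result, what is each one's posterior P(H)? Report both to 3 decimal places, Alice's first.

Alice: 0.179; Bob: 0.414

P('+'|H) = 0.784, P('+'|¬H) = 0.234.
Alice: numerator 0.784·0.061 = 0.047824; evidence = 0.047824+0.234·0.939 = 0.26755; posterior = 0.179.
Bob: numerator 0.784·0.174 = 0.13642; evidence = 0.13642+0.234·0.826 = 0.32970; posterior = 0.414.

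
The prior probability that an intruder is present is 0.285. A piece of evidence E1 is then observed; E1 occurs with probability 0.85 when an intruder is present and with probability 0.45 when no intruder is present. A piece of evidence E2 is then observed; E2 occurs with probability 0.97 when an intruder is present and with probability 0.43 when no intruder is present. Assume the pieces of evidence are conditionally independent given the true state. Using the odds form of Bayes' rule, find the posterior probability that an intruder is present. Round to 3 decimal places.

Prior odds = 0.285/(1−0.285) = 0.39860.
Likelihood ratio for E1 = 0.85/0.45 = 1.8889.
Likelihood ratio for E2 = 0.97/0.43 = 2.2558.
Posterior odds = prior odds × LR₁ × LR₂ = 1.6984.
Posterior probability = odds/(1+odds) = 1.6984/2.6984 = 0.629.

Posterior probability ≈ 0.629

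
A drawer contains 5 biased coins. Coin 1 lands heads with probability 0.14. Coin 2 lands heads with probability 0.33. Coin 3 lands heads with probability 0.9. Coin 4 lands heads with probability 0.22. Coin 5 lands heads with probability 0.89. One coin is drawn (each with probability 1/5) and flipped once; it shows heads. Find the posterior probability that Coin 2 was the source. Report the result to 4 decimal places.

Posterior probability ≈ 0.1331

Tabulate prior·likelihood by source: [1] prior 0.2, lik 0.14, product 0.02800; [2] prior 0.2, lik 0.33, product 0.06600; [3] prior 0.2, lik 0.9, product 0.1800; [4] prior 0.2, lik 0.22, product 0.04400; [5] prior 0.2, lik 0.89, product 0.1780.
Normalizing constant = 0.49600; the posterior for Coin 2 is its product over the sum, 0.06600/0.49600 = 0.1331.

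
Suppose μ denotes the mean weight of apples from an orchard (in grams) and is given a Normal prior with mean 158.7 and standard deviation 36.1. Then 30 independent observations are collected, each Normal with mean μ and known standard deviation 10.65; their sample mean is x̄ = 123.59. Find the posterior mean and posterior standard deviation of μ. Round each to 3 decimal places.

Prior precision 1/τ₀² = 1/36.1² = 0.00076734; data precision n/σ² = 30/10.65² = 0.264498.
Posterior precision = 0.00076734 + 0.264498 = 0.265265, giving posterior SD = 1/√0.265265 = 1.942.
Posterior mean = (0.00076734·158.7 + 0.264498·123.59) / 0.265265 = 123.692.

Posterior mean ≈ 123.692; posterior SD ≈ 1.942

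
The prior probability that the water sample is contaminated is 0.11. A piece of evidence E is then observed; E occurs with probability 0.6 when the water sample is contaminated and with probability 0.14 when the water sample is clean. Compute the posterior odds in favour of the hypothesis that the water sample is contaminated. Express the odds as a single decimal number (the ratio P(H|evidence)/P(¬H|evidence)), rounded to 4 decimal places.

Prior odds = 0.11/(1−0.11) = 0.12360. In log-odds, ln(0.12360) = -2.0907.
Add log likelihood ratio: ln(4.2857) = 1.4553.
Posterior log-odds = -0.63545, so posterior odds = exp(-0.63545) = 0.52970.

Posterior odds ≈ 0.5297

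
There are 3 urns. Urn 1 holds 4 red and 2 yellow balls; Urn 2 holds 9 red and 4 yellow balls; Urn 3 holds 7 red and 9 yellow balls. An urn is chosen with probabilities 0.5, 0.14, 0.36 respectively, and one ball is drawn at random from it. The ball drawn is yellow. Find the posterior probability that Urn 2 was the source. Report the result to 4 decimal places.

Tabulate prior·likelihood by source: [1] prior 0.5, lik 0.3333, product 0.1667; [2] prior 0.14, lik 0.3077, product 0.04308; [3] prior 0.36, lik 0.5625, product 0.2025.
Normalizing constant = 0.41224; the posterior for Urn 2 is its product over the sum, 0.04308/0.41224 = 0.1045.

Posterior probability ≈ 0.1045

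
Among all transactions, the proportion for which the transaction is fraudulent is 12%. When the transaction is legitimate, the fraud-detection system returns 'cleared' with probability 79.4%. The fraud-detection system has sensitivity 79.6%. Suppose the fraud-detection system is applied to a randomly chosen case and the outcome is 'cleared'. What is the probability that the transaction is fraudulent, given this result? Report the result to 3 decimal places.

Write H for 'the transaction is fraudulent'. Prior odds H:¬H = 0.12/0.88 = 0.13636. For the 'cleared' outcome, the likelihood ratio is 0.204/0.794 = 0.25693.
Posterior odds = 0.13636 × 0.25693 = 0.035035, so P(H|E) = 0.035035/(1+0.035035) = 0.034.

P(H | E) ≈ 0.034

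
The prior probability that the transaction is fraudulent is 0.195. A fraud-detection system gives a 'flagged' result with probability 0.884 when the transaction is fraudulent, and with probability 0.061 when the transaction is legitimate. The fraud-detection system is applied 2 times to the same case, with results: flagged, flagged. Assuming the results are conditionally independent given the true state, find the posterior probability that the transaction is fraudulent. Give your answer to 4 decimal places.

Posterior P(H) ≈ 0.9807

With H the event that the transaction is fraudulent, the joint likelihood of the observed sequence is P(data|H) = 0.884·0.884 = 0.78146 and P(data|¬H) = 0.061·0.061 = 0.0037210.
Bayes: P(H|data) = 0.195·0.78146 / (0.195·0.78146 + 0.805·0.0037210) = 0.15238/0.15538 = 0.9807.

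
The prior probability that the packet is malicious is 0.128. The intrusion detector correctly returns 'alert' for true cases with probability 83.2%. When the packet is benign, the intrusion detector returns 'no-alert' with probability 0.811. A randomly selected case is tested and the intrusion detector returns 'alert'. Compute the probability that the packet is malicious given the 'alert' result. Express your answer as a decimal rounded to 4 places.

P(H | E) ≈ 0.3925

Let H be the event that the packet is malicious. P(H) = 0.128, so P(¬H) = 0.872. With E the 'alert' result, P(E|H) = 0.832 and P(E|¬H) = 0.189.
P(E) = 0.832·0.128 + 0.189·0.872 = 0.10650 + 0.16481 = 0.27130.
By Bayes' theorem, P(H|E) = 0.10650 / 0.27130 = 0.3925.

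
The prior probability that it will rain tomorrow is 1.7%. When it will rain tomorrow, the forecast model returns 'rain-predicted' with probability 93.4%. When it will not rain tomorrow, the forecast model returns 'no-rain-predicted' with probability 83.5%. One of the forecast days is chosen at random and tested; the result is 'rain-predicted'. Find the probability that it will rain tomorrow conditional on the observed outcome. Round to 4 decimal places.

Write H for 'it will rain tomorrow'. Prior odds H:¬H = 0.017/0.983 = 0.017294. For the 'rain-predicted' outcome, the likelihood ratio is 0.934/0.165 = 5.6606.
Posterior odds = 0.017294 × 5.6606 = 0.097895, so P(H|E) = 0.097895/(1+0.097895) = 0.0892.

P(H | E) ≈ 0.0892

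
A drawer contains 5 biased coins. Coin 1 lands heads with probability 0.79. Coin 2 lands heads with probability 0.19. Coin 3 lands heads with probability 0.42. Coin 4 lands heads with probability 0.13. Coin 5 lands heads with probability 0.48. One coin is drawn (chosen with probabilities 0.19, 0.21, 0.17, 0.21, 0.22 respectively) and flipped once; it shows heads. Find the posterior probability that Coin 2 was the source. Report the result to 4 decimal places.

Posterior probability ≈ 0.1012

P(heads|C1) = 0.79; P(heads|C2) = 0.19; P(heads|C3) = 0.42; P(heads|C4) = 0.13; P(heads|C5) = 0.48.
Prior × likelihood for each source: 0.19·0.79=0.1501, 0.21·0.19=0.03990, 0.17·0.42=0.07140, 0.21·0.13=0.02730, 0.22·0.48=0.1056. Summing gives P(heads) = 0.39430.
P(Coin 2 | heads) = 0.03990 / 0.39430 = 0.1012.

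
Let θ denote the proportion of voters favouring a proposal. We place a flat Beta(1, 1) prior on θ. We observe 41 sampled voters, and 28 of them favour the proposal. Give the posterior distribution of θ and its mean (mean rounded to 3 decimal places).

Posterior: Beta(29, 14); mean ≈ 0.674

The binomial likelihood is conjugate to the Beta prior: with 28 successes and 13 failures, the posterior is Beta(1+28, 1+13) = Beta(29, 14).
Posterior mean = α/(α+β) = 29/43 = 0.674.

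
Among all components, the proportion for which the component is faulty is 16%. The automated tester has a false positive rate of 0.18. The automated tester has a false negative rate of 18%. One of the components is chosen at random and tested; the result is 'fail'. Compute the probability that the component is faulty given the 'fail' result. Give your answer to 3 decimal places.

Write H for 'the component is faulty'. Prior odds H:¬H = 0.16/0.84 = 0.19048. For the 'fail' outcome, the likelihood ratio is 0.82/0.18 = 4.5556.
Posterior odds = 0.19048 × 4.5556 = 0.86772, so P(H|E) = 0.86772/(1+0.86772) = 0.465.

P(H | E) ≈ 0.465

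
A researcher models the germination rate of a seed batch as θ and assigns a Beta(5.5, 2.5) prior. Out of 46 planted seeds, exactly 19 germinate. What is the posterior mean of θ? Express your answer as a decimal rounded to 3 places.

Posterior mean ≈ 0.454

The binomial likelihood is conjugate to the Beta prior: with 19 successes and 27 failures, the posterior is Beta(5.5+19, 2.5+27) = Beta(24.5, 29.5).
E[θ | data] = 24.5/(24.5+29.5) = 0.454.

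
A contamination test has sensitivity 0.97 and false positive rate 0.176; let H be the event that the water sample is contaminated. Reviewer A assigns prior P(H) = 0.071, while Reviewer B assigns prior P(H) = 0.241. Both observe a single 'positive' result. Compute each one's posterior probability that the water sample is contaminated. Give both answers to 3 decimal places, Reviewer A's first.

P('+'|H) = 0.97, P('+'|¬H) = 0.176.
Reviewer A: numerator 0.97·0.071 = 0.068870; evidence = 0.068870+0.176·0.929 = 0.23237; posterior = 0.296.
Reviewer B: numerator 0.97·0.241 = 0.23377; evidence = 0.23377+0.176·0.759 = 0.36735; posterior = 0.636.

Reviewer A: 0.296; Reviewer B: 0.636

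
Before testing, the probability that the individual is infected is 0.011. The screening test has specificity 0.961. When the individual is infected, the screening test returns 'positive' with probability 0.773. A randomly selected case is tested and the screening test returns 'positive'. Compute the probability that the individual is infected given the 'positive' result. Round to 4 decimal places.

P(H | E) ≈ 0.1806

Write H for 'the individual is infected'. Prior odds H:¬H = 0.011/0.989 = 0.011122. For the 'positive' outcome, the likelihood ratio is 0.773/0.039 = 19.821.
Posterior odds = 0.011122 × 19.821 = 0.22045, so P(H|E) = 0.22045/(1+0.22045) = 0.1806.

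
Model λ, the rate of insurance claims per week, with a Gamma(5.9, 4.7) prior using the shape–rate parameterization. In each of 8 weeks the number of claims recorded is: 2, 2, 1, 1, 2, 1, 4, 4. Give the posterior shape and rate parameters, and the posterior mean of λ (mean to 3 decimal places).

Total count ∑xᵢ = 17 over n = 8 weeks.
Gamma is conjugate to the Poisson likelihood: posterior is Gamma(shape = 5.9+17 = 22.9, rate = 4.7+8 = 12.7).
E[λ | data] = 22.9/12.7 = 1.803.

Posterior: Gamma(shape=22.9, rate=12.7); mean ≈ 1.803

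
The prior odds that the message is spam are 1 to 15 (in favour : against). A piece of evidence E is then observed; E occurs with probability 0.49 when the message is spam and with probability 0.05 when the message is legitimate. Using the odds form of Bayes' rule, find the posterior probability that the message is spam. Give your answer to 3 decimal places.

Prior odds = 1/15 = 0.066667. In log-odds, ln(0.066667) = -2.7081.
Add log likelihood ratio: ln(9.8000) = 2.2824.
Posterior log-odds = -0.42567, so posterior odds = exp(-0.42567) = 0.65333. Converting, P(H|E) = 0.65333/1.6533 = 0.395.

Posterior probability ≈ 0.395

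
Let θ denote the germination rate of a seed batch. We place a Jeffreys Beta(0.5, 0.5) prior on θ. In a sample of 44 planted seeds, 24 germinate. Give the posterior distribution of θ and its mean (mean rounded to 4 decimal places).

Posterior: Beta(24.5, 20.5); mean ≈ 0.5444

Observing 24 successes and 20 failures updates Beta(0.5, 0.5) by adding the success and failure counts to the two shape parameters: α = 0.5+24 = 24.5, β = 0.5+20 = 20.5.
E[θ | data] = 24.5/(24.5+20.5) = 0.5444.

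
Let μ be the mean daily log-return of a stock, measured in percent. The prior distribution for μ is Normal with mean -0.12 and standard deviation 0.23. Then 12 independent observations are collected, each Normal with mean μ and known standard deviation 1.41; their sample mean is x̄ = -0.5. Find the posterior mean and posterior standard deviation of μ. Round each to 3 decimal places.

Posterior mean ≈ -0.212; posterior SD ≈ 0.200

With known σ, the Normal prior is conjugate. Weight on the data is w = (n/σ²)/(n/σ² + 1/τ₀²) = 6.03591/(6.03591+18.9036) = 0.24202.
Posterior mean = w·x̄ + (1−w)·μ₀ = 0.24202·-0.5 + 0.75798·-0.12 = -0.212. Posterior variance = 1/(6.03591+18.9036) = 0.0400970, so SD = 0.200.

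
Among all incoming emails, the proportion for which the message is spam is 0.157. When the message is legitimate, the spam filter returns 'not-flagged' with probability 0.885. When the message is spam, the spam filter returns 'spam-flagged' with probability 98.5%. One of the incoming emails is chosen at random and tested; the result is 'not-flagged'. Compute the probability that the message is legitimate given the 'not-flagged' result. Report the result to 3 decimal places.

Write H for 'the message is spam'. Prior odds H:¬H = 0.157/0.843 = 0.18624. For the 'not-flagged' outcome, the likelihood ratio is 0.015/0.885 = 0.016949.
Posterior odds = 0.18624 × 0.016949 = 0.0031566, so P(H|E) = 0.0031566/(1+0.0031566) = 0.003. Then P(¬H|E) = 1 − 0.003 = 0.997.

P(¬H | E) ≈ 0.997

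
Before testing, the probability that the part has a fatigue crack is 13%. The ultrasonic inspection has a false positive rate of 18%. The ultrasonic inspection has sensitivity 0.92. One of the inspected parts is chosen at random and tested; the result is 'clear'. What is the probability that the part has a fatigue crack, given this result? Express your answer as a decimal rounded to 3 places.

P(H | E) ≈ 0.014

Write H for 'the part has a fatigue crack'. Prior odds H:¬H = 0.13/0.87 = 0.14943. For the 'clear' outcome, the likelihood ratio is 0.08/0.82 = 0.097561.
Posterior odds = 0.14943 × 0.097561 = 0.014578, so P(H|E) = 0.014578/(1+0.014578) = 0.014.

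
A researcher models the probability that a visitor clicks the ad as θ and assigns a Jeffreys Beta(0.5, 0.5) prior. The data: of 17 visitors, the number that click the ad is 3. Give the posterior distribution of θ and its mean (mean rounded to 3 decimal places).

Observing 3 successes and 14 failures updates Beta(0.5, 0.5) by adding the success and failure counts to the two shape parameters: α = 0.5+3 = 3.5, β = 0.5+14 = 14.5.
Posterior mean = α/(α+β) = 3.5/18 = 0.194.

Posterior: Beta(3.5, 14.5); mean ≈ 0.194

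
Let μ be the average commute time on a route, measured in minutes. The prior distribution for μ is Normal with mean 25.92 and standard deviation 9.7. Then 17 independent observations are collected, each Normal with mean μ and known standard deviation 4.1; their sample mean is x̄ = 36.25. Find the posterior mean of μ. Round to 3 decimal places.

Posterior mean ≈ 36.143

Prior precision 1/τ₀² = 1/9.7² = 0.0106281; data precision n/σ² = 17/4.1² = 1.01130.
Posterior precision = 0.0106281 + 1.01130 = 1.02193.
Posterior mean = (0.0106281·25.92 + 1.01130·36.25) / 1.02193 = 36.143.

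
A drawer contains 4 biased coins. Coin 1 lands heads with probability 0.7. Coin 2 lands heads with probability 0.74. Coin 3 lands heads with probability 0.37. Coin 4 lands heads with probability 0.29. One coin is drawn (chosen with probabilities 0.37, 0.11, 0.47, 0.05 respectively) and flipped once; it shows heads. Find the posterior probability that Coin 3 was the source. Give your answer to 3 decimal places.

Posterior probability ≈ 0.329

Tabulate prior·likelihood by source: [1] prior 0.37, lik 0.7, product 0.2590; [2] prior 0.11, lik 0.74, product 0.08140; [3] prior 0.47, lik 0.37, product 0.1739; [4] prior 0.05, lik 0.29, product 0.01450.
Normalizing constant = 0.52880; the posterior for Coin 3 is its product over the sum, 0.1739/0.52880 = 0.329.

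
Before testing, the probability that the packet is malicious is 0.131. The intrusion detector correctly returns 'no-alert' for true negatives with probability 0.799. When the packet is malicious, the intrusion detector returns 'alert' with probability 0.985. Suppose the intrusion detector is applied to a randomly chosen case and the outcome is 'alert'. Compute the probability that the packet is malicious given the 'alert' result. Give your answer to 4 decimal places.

P(H | E) ≈ 0.4249

Let H be the event that the packet is malicious. P(H) = 0.131, so P(¬H) = 0.869. With E the 'alert' result, P(E|H) = 0.985 and P(E|¬H) = 0.201.
P(E) = 0.985·0.131 + 0.201·0.869 = 0.12904 + 0.17467 = 0.30370.
By Bayes' theorem, P(H|E) = 0.12904 / 0.30370 = 0.4249.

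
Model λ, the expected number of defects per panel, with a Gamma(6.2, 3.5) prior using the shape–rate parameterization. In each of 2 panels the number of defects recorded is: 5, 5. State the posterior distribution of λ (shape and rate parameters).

The Poisson likelihood adds the total count to the shape and the number of exposure periods to the rate. Here ∑xᵢ = 10 and n = 2, so shape 6.2→16.2 and rate 3.5→5.5.

Posterior: Gamma(shape=16.2, rate=5.5)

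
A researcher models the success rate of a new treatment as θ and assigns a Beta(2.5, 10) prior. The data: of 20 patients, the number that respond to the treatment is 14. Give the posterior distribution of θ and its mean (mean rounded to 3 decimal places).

The binomial likelihood is conjugate to the Beta prior: with 14 successes and 6 failures, the posterior is Beta(2.5+14, 10+6) = Beta(16.5, 16).
E[θ | data] = 16.5/(16.5+16) = 0.508.

Posterior: Beta(16.5, 16); mean ≈ 0.508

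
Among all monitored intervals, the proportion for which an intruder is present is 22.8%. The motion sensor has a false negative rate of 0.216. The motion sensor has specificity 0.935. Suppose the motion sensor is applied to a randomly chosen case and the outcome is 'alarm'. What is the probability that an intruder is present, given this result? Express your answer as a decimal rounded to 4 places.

Write H for 'an intruder is present'. Prior odds H:¬H = 0.228/0.772 = 0.29534. For the 'alarm' outcome, the likelihood ratio is 0.784/0.065 = 12.062.
Posterior odds = 0.29534 × 12.062 = 3.5622, so P(H|E) = 3.5622/(1+3.5622) = 0.7808.

P(H | E) ≈ 0.7808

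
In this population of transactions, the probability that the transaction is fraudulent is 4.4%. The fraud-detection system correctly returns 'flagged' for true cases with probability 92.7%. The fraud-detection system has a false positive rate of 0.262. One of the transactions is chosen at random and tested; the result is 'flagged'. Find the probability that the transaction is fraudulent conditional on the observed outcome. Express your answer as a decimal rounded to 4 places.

Let H be the event that the transaction is fraudulent. P(H) = 0.044, so P(¬H) = 0.956. With E the 'flagged' result, P(E|H) = 0.927 and P(E|¬H) = 0.262.
P(E) = 0.927·0.044 + 0.262·0.956 = 0.040788 + 0.25047 = 0.29126.
By Bayes' theorem, P(H|E) = 0.040788 / 0.29126 = 0.1400.

P(H | E) ≈ 0.1400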